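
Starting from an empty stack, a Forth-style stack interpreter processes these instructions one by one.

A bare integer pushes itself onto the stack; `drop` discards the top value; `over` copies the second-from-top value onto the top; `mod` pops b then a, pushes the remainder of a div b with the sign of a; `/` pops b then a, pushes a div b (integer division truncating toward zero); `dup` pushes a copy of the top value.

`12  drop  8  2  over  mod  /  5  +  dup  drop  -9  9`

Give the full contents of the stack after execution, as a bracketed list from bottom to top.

12   → 12
drop → (empty)
8    → 8
2    → 8 2
over → 8 2 8
mod  → 8 2
/    → 4
5    → 4 5
+    → 9
dup  → 9 9
drop → 9
-9   → 9 -9
9    → 9 -9 9

[9, -9, 9]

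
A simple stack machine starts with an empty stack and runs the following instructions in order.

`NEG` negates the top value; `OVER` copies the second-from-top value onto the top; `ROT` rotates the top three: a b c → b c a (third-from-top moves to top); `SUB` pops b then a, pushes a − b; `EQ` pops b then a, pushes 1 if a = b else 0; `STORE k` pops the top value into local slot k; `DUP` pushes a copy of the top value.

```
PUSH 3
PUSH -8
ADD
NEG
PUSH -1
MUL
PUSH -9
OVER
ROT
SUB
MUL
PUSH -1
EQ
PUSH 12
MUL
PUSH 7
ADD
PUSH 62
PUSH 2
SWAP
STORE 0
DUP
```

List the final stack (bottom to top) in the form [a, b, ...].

PUSH 3  : [3]
PUSH -8 : [3, -8]
ADD     : [-5]
NEG     : [5]
PUSH -1 : [5, -1]
MUL     : [-5]
PUSH -9 : [-5, -9]
OVER    : [-5, -9, -5]
ROT     : [-9, -5, -5]
SUB     : [-9, 0]
MUL     : [0]
PUSH -1 : [0, -1]
EQ      : [0]
PUSH 12 : [0, 12]
MUL     : [0]
PUSH 7  : [0, 7]
ADD     : [7]
PUSH 62 : [7, 62]
PUSH 2  : [7, 62, 2]
SWAP    : [7, 2, 62]
STORE 0 : [7, 2]
DUP     : [7, 2, 2]

[7, 2, 2]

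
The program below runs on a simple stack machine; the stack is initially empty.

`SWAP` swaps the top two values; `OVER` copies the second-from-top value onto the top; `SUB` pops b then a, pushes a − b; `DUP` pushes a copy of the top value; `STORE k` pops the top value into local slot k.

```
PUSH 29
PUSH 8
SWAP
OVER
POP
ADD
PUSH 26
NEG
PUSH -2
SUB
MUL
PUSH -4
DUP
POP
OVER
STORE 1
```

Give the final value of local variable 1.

PUSH 29  29
PUSH 8   29 8
SWAP     8 29
OVER     8 29 8
POP      8 29
ADD      37
PUSH 26  37 26
NEG      37 -26
PUSH -2  37 -26 -2
SUB      37 -24
MUL      -888
PUSH -4  -888 -4
DUP      -888 -4 -4
POP      -888 -4
OVER     -888 -4 -888
STORE 1  -888 -4

-888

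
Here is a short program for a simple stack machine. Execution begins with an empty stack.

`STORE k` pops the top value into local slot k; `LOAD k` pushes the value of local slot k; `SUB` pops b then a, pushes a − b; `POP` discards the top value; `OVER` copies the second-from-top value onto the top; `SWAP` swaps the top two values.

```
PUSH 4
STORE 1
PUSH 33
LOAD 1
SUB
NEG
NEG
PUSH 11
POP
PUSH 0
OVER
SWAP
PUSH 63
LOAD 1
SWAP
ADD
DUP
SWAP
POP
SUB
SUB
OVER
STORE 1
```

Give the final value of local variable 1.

PUSH 4  → [4]
STORE 1 → []
PUSH 33 → [33]
LOAD 1  → [33, 4]
SUB     → [29]
NEG     → [-29]
NEG     → [29]
PUSH 11 → [29, 11]
POP     → [29]
PUSH 0  → [29, 0]
OVER    → [29, 0, 29]
SWAP    → [29, 29, 0]
PUSH 63 → [29, 29, 0, 63]
LOAD 1  → [29, 29, 0, 63, 4]
SWAP    → [29, 29, 0, 4, 63]
ADD     → [29, 29, 0, 67]
DUP     → [29, 29, 0, 67, 67]
SWAP    → [29, 29, 0, 67, 67]
POP     → [29, 29, 0, 67]
SUB     → [29, 29, -67]
SUB     → [29, 96]
OVER    → [29, 96, 29]
STORE 1 → [29, 96]

29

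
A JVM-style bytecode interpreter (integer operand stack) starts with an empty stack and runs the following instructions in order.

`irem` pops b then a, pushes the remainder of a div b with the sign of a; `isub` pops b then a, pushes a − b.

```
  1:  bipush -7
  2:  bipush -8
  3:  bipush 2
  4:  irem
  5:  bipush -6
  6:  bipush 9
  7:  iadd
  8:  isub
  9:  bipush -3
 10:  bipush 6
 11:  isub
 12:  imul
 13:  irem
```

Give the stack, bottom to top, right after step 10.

bipush -7 → [-7]
bipush -8 → [-7, -8]
bipush 2  → [-7, -8, 2]
irem      → [-7, 0]
bipush -6 → [-7, 0, -6]
bipush 9  → [-7, 0, -6, 9]
iadd      → [-7, 0, 3]
isub      → [-7, -3]
bipush -3 → [-7, -3, -3]
bipush 6  → [-7, -3, -3, 6]

[-7, -3, -3, 6]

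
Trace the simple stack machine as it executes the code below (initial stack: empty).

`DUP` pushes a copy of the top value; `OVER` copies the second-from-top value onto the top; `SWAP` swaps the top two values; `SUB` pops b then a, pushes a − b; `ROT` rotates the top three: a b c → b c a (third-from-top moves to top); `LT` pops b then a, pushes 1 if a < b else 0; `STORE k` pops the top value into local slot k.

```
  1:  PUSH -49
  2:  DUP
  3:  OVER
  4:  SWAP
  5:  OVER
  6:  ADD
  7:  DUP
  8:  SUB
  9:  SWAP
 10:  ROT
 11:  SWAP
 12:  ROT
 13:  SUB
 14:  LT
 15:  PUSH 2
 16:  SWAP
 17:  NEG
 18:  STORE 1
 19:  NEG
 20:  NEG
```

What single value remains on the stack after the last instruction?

PUSH -49 -> -49
DUP      -> -49 -49
OVER     -> -49 -49 -49
SWAP     -> -49 -49 -49
OVER     -> -49 -49 -49 -49
ADD      -> -49 -49 -98
DUP      -> -49 -49 -98 -98
SUB      -> -49 -49 0
SWAP     -> -49 0 -49
ROT      -> 0 -49 -49
SWAP     -> 0 -49 -49
ROT      -> -49 -49 0
SUB      -> -49 -49
LT       -> 0
PUSH 2   -> 0 2
SWAP     -> 2 0
NEG      -> 2 0
STORE 1  -> 2
NEG      -> -2
NEG      -> 2

2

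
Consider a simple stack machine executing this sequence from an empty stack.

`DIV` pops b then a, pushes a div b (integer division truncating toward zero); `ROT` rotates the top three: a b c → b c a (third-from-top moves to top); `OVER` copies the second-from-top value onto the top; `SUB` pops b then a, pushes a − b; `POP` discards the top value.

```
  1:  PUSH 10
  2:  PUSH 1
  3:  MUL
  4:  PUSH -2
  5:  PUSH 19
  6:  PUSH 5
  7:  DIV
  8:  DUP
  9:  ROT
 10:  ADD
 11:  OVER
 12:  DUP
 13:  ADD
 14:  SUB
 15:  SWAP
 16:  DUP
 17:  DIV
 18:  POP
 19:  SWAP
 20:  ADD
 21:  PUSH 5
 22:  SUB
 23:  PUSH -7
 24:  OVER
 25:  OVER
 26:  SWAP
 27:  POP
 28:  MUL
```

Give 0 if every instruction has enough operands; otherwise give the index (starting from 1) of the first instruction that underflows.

PUSH 10 → [10]
PUSH 1  → [10, 1]
MUL     → [10]
PUSH -2 → [10, -2]
PUSH 19 → [10, -2, 19]
PUSH 5  → [10, -2, 19, 5]
DIV     → [10, -2, 3]
DUP     → [10, -2, 3, 3]
ROT     → [10, 3, 3, -2]
ADD     → [10, 3, 1]
OVER    → [10, 3, 1, 3]
DUP     → [10, 3, 1, 3, 3]
ADD     → [10, 3, 1, 6]
SUB     → [10, 3, -5]
SWAP    → [10, -5, 3]
DUP     → [10, -5, 3, 3]
DIV     → [10, -5, 1]
POP     → [10, -5]
SWAP    → [-5, 10]
ADD     → [5]
PUSH 5  → [5, 5]
SUB     → [0]
PUSH -7 → [0, -7]
OVER    → [0, -7, 0]
OVER    → [0, -7, 0, -7]
SWAP    → [0, -7, -7, 0]
POP     → [0, -7, -7]
MUL     → [0, 49]

0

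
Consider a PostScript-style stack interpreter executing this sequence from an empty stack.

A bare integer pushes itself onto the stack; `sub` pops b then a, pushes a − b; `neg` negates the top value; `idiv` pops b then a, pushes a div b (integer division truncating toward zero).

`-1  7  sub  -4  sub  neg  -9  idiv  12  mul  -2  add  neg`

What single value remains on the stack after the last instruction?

-1    [-1]
7     [-1, 7]
sub   [-8]
-4    [-8, -4]
sub   [-4]
neg   [4]
-9    [4, -9]
idiv  [0]
12    [0, 12]
mul   [0]
-2    [0, -2]
add   [-2]
neg   [2]

2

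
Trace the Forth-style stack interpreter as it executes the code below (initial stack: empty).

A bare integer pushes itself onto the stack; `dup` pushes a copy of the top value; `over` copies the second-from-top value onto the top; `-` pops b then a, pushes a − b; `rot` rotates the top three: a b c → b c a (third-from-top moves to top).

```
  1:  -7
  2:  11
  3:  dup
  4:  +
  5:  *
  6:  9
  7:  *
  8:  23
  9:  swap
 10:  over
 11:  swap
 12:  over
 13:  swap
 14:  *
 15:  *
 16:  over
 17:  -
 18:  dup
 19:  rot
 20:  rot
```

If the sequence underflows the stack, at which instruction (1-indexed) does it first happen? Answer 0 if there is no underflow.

0

-7    -7
11    -7 11
dup   -7 11 11
+     -7 22
*     -154
9     -154 9
*     -1386
23    -1386 23
swap  23 -1386
over  23 -1386 23
swap  23 23 -1386
over  23 23 -1386 23
swap  23 23 23 -1386
*     23 23 -31878
*     23 -733194
over  23 -733194 23
-     23 -733217
dup   23 -733217 -733217
rot   -733217 -733217 23
rot   -733217 23 -733217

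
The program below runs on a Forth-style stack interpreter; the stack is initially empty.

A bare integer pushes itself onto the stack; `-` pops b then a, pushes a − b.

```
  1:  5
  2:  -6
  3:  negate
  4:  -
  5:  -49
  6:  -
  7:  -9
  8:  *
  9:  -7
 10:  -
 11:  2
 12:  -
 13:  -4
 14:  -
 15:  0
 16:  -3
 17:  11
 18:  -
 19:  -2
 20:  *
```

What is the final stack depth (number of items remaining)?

5       [5]
-6      [5, -6]
negate  [5, 6]
-       [-1]
-49     [-1, -49]
-       [48]
-9      [48, -9]
*       [-432]
-7      [-432, -7]
-       [-425]
2       [-425, 2]
-       [-427]
-4      [-427, -4]
-       [-423]
0       [-423, 0]
-3      [-423, 0, -3]
11      [-423, 0, -3, 11]
-       [-423, 0, -14]
-2      [-423, 0, -14, -2]
*       [-423, 0, 28]

3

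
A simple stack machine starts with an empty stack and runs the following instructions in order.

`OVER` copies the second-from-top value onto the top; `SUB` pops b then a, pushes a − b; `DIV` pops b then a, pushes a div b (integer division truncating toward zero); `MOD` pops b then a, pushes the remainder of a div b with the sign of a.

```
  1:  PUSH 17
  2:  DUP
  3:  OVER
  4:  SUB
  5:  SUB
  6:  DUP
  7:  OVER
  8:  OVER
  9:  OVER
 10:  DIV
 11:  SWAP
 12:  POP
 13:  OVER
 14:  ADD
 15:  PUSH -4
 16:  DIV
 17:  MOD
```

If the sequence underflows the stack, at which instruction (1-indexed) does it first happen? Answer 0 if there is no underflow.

0

PUSH 17 : 17
DUP     : 17 17
OVER    : 17 17 17
SUB     : 17 0
SUB     : 17
DUP     : 17 17
OVER    : 17 17 17
OVER    : 17 17 17 17
OVER    : 17 17 17 17 17
DIV     : 17 17 17 1
SWAP    : 17 17 1 17
POP     : 17 17 1
OVER    : 17 17 1 17
ADD     : 17 17 18
PUSH -4 : 17 17 18 -4
DIV     : 17 17 -4
MOD     : 17 1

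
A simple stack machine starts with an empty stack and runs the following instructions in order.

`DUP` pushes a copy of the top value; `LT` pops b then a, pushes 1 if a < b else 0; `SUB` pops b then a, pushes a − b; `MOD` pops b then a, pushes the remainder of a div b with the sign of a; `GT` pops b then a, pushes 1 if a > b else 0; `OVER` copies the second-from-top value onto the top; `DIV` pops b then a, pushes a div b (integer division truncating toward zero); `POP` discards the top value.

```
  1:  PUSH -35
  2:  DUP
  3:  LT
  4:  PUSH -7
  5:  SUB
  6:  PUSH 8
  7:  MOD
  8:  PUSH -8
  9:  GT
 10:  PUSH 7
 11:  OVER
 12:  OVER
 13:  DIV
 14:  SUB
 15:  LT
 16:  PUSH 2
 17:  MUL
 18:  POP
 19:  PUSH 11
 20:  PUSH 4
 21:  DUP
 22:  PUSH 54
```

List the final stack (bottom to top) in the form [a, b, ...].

[11, 4, 4, 54]

PUSH -35 : [-35]
DUP      : [-35, -35]
LT       : [0]
PUSH -7  : [0, -7]
SUB      : [7]
PUSH 8   : [7, 8]
MOD      : [7]
PUSH -8  : [7, -8]
GT       : [1]
PUSH 7   : [1, 7]
OVER     : [1, 7, 1]
OVER     : [1, 7, 1, 7]
DIV      : [1, 7, 0]
SUB      : [1, 7]
LT       : [1]
PUSH 2   : [1, 2]
MUL      : [2]
POP      : []
PUSH 11  : [11]
PUSH 4   : [11, 4]
DUP      : [11, 4, 4]
PUSH 54  : [11, 4, 4, 54]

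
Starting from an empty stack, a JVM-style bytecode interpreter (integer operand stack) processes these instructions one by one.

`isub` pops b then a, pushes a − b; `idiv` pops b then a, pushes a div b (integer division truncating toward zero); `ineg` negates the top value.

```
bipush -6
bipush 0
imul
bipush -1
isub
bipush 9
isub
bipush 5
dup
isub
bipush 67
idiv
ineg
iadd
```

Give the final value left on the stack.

bipush -6 -> [-6]
bipush 0  -> [-6, 0]
imul      -> [0]
bipush -1 -> [0, -1]
isub      -> [1]
bipush 9  -> [1, 9]
isub      -> [-8]
bipush 5  -> [-8, 5]
dup       -> [-8, 5, 5]
isub      -> [-8, 0]
bipush 67 -> [-8, 0, 67]
idiv      -> [-8, 0]
ineg      -> [-8, 0]
iadd      -> [-8]

-8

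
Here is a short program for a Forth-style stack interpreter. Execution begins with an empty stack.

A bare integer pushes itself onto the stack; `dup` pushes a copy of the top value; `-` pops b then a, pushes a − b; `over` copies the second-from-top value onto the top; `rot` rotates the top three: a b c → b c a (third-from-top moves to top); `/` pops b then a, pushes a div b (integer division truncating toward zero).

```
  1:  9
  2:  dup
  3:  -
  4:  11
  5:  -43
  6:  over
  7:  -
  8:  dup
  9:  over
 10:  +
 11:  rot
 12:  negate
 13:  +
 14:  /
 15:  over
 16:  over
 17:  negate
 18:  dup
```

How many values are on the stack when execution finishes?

5

9      : 9
dup    : 9 9
-      : 0
11     : 0 11
-43    : 0 11 -43
over   : 0 11 -43 11
-      : 0 11 -54
dup    : 0 11 -54 -54
over   : 0 11 -54 -54 -54
+      : 0 11 -54 -108
rot    : 0 -54 -108 11
negate : 0 -54 -108 -11
+      : 0 -54 -119
/      : 0 0
over   : 0 0 0
over   : 0 0 0 0
negate : 0 0 0 0
dup    : 0 0 0 0 0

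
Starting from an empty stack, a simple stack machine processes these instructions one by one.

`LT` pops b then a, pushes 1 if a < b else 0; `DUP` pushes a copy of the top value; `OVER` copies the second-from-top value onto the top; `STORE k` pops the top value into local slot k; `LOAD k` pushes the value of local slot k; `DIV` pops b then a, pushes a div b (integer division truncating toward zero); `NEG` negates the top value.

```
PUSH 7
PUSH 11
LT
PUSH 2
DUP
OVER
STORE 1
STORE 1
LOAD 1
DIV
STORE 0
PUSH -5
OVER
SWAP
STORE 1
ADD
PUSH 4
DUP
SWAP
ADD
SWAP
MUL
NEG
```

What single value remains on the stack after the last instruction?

-16

PUSH 7  → [7]
PUSH 11 → [7, 11]
LT      → [1]
PUSH 2  → [1, 2]
DUP     → [1, 2, 2]
OVER    → [1, 2, 2, 2]
STORE 1 → [1, 2, 2]
STORE 1 → [1, 2]
LOAD 1  → [1, 2, 2]
DIV     → [1, 1]
STORE 0 → [1]
PUSH -5 → [1, -5]
OVER    → [1, -5, 1]
SWAP    → [1, 1, -5]
STORE 1 → [1, 1]
ADD     → [2]
PUSH 4  → [2, 4]
DUP     → [2, 4, 4]
SWAP    → [2, 4, 4]
ADD     → [2, 8]
SWAP    → [8, 2]
MUL     → [16]
NEG     → [-16]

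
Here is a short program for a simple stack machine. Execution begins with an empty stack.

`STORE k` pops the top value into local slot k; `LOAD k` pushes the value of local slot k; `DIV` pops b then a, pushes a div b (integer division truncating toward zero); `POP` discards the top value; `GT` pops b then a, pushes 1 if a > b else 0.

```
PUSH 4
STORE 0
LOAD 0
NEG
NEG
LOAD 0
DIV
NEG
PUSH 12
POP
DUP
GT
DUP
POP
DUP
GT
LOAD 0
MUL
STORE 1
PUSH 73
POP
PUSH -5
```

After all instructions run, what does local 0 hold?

PUSH 4  → 4
STORE 0 → (empty)
LOAD 0  → 4
NEG     → -4
NEG     → 4
LOAD 0  → 4 4
DIV     → 1
NEG     → -1
PUSH 12 → -1 12
POP     → -1
DUP     → -1 -1
GT      → 0
DUP     → 0 0
POP     → 0
DUP     → 0 0
GT      → 0
LOAD 0  → 0 4
MUL     → 0
STORE 1 → (empty)
PUSH 73 → 73
POP     → (empty)
PUSH -5 → -5

4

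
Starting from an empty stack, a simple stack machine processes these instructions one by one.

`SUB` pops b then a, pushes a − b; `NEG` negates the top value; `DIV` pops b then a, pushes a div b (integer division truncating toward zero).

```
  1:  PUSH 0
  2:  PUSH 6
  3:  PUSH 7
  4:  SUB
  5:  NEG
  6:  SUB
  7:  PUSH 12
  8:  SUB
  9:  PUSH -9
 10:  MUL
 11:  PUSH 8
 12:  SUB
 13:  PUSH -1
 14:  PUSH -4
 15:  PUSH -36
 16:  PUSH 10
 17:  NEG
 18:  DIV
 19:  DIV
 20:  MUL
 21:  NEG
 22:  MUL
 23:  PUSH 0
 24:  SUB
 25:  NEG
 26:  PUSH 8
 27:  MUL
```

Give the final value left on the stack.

PUSH 0   -> 0
PUSH 6   -> 0 6
PUSH 7   -> 0 6 7
SUB      -> 0 -1
NEG      -> 0 1
SUB      -> -1
PUSH 12  -> -1 12
SUB      -> -13
PUSH -9  -> -13 -9
MUL      -> 117
PUSH 8   -> 117 8
SUB      -> 109
PUSH -1  -> 109 -1
PUSH -4  -> 109 -1 -4
PUSH -36 -> 109 -1 -4 -36
PUSH 10  -> 109 -1 -4 -36 10
NEG      -> 109 -1 -4 -36 -10
DIV      -> 109 -1 -4 3
DIV      -> 109 -1 -1
MUL      -> 109 1
NEG      -> 109 -1
MUL      -> -109
PUSH 0   -> -109 0
SUB      -> -109
NEG      -> 109
PUSH 8   -> 109 8
MUL      -> 872

872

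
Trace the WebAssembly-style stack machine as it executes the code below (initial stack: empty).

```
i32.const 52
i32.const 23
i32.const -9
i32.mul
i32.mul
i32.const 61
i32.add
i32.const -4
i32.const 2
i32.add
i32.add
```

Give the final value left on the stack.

i32.const 52 : 52
i32.const 23 : 52 23
i32.const -9 : 52 23 -9
i32.mul      : 52 -207
i32.mul      : -10764
i32.const 61 : -10764 61
i32.add      : -10703
i32.const -4 : -10703 -4
i32.const 2  : -10703 -4 2
i32.add      : -10703 -2
i32.add      : -10705

-10705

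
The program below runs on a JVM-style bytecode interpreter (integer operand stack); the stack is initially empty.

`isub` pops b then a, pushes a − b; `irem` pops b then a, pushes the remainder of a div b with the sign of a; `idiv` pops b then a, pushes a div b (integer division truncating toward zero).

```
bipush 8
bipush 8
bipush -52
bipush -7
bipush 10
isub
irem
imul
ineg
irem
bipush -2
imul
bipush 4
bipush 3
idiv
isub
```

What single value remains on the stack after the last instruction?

bipush 8   : 8
bipush 8   : 8 8
bipush -52 : 8 8 -52
bipush -7  : 8 8 -52 -7
bipush 10  : 8 8 -52 -7 10
isub       : 8 8 -52 -17
irem       : 8 8 -1
imul       : 8 -8
ineg       : 8 8
irem       : 0
bipush -2  : 0 -2
imul       : 0
bipush 4   : 0 4
bipush 3   : 0 4 3
idiv       : 0 1
isub       : -1

-1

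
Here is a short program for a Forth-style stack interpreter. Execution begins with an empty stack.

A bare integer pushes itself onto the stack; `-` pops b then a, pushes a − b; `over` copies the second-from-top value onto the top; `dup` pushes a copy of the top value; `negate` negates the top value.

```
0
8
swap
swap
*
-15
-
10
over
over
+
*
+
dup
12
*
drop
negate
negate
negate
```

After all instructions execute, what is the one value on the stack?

-265

0      : [0]
8      : [0, 8]
swap   : [8, 0]
swap   : [0, 8]
*      : [0]
-15    : [0, -15]
-      : [15]
10     : [15, 10]
over   : [15, 10, 15]
over   : [15, 10, 15, 10]
+      : [15, 10, 25]
*      : [15, 250]
+      : [265]
dup    : [265, 265]
12     : [265, 265, 12]
*      : [265, 3180]
drop   : [265]
negate : [-265]
negate : [265]
negate : [-265]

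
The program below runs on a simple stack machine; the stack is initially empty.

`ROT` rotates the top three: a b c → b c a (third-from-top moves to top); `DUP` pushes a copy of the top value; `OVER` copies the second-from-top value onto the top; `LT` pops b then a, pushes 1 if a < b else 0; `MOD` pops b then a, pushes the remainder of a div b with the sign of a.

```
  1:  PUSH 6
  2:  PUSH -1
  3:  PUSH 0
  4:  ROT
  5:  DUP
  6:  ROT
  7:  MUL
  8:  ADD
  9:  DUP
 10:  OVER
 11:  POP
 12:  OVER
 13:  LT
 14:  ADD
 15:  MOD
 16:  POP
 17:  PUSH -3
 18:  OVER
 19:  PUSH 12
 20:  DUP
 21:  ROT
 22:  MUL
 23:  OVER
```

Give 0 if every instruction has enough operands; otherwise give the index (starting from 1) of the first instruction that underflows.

18

PUSH 6  → 6
PUSH -1 → 6 -1
PUSH 0  → 6 -1 0
ROT     → -1 0 6
DUP     → -1 0 6 6
ROT     → -1 6 6 0
MUL     → -1 6 0
ADD     → -1 6
DUP     → -1 6 6
OVER    → -1 6 6 6
POP     → -1 6 6
OVER    → -1 6 6 6
LT      → -1 6 0
ADD     → -1 6
MOD     → -1
POP     → (empty)
PUSH -3 → -3
OVER  — needs 2 operands, stack has 1 → underflow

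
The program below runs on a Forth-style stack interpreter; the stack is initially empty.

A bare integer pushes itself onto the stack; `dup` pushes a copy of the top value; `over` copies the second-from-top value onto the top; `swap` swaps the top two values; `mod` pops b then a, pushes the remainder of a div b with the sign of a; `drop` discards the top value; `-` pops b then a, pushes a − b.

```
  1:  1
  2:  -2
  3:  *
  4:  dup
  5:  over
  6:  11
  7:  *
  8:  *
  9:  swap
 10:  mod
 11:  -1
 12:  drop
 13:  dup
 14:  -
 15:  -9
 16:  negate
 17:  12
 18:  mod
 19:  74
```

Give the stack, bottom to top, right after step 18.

[0, 9]

1      -> 1
-2     -> 1 -2
*      -> -2
dup    -> -2 -2
over   -> -2 -2 -2
11     -> -2 -2 -2 11
*      -> -2 -2 -22
*      -> -2 44
swap   -> 44 -2
mod    -> 0
-1     -> 0 -1
drop   -> 0
dup    -> 0 0
-      -> 0
-9     -> 0 -9
negate -> 0 9
12     -> 0 9 12
mod    -> 0 9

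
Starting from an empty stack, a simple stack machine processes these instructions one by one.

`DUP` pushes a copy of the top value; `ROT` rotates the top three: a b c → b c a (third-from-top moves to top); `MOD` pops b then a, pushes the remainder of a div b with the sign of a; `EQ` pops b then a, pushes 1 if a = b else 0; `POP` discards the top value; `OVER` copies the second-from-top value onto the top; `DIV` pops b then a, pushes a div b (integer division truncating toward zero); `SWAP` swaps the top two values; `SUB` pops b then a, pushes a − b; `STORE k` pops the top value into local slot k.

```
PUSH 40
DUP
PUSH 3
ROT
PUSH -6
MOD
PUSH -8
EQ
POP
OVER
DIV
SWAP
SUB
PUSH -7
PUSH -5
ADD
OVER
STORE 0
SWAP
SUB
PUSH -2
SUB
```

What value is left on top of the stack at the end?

30

PUSH 40  [40]
DUP      [40, 40]
PUSH 3   [40, 40, 3]
ROT      [40, 3, 40]
PUSH -6  [40, 3, 40, -6]
MOD      [40, 3, 4]
PUSH -8  [40, 3, 4, -8]
EQ       [40, 3, 0]
POP      [40, 3]
OVER     [40, 3, 40]
DIV      [40, 0]
SWAP     [0, 40]
SUB      [-40]
PUSH -7  [-40, -7]
PUSH -5  [-40, -7, -5]
ADD      [-40, -12]
OVER     [-40, -12, -40]
STORE 0  [-40, -12]
SWAP     [-12, -40]
SUB      [28]
PUSH -2  [28, -2]
SUB      [30]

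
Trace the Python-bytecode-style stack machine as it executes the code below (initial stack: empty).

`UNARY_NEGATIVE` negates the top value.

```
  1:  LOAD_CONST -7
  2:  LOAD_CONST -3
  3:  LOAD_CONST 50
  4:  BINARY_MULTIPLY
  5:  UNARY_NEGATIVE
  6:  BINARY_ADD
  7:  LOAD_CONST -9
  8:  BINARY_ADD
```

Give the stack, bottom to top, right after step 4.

LOAD_CONST -7   : -7
LOAD_CONST -3   : -7 -3
LOAD_CONST 50   : -7 -3 50
BINARY_MULTIPLY : -7 -150

[-7, -150]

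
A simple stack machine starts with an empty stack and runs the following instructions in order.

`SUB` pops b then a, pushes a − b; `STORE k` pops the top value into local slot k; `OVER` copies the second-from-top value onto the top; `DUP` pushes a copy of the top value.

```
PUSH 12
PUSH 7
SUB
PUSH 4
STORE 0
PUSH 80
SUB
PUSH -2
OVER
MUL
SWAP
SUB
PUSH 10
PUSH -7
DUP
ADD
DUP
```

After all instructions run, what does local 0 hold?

PUSH 12 -> [12]
PUSH 7  -> [12, 7]
SUB     -> [5]
PUSH 4  -> [5, 4]
STORE 0 -> [5]
PUSH 80 -> [5, 80]
SUB     -> [-75]
PUSH -2 -> [-75, -2]
OVER    -> [-75, -2, -75]
MUL     -> [-75, 150]
SWAP    -> [150, -75]
SUB     -> [225]
PUSH 10 -> [225, 10]
PUSH -7 -> [225, 10, -7]
DUP     -> [225, 10, -7, -7]
ADD     -> [225, 10, -14]
DUP     -> [225, 10, -14, -14]

4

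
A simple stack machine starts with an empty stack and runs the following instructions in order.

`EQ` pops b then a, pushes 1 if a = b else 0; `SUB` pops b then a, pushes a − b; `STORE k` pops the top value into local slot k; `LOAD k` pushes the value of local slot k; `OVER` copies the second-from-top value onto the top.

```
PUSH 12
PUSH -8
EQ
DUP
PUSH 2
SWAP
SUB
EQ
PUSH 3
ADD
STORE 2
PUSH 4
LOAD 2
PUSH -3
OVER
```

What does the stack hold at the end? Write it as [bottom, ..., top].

PUSH 12 → 12
PUSH -8 → 12 -8
EQ      → 0
DUP     → 0 0
PUSH 2  → 0 0 2
SWAP    → 0 2 0
SUB     → 0 2
EQ      → 0
PUSH 3  → 0 3
ADD     → 3
STORE 2 → (empty)
PUSH 4  → 4
LOAD 2  → 4 3
PUSH -3 → 4 3 -3
OVER    → 4 3 -3 3

[4, 3, -3, 3]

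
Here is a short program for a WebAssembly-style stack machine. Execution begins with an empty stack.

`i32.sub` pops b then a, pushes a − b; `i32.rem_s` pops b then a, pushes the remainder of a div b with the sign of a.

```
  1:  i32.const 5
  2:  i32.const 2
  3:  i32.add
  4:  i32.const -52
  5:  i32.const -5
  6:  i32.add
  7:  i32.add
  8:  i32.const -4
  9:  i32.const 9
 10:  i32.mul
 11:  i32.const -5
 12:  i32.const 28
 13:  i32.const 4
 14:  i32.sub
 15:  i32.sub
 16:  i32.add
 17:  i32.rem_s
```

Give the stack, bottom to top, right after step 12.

[-50, -36, -5, 28]

i32.const 5   → [5]
i32.const 2   → [5, 2]
i32.add       → [7]
i32.const -52 → [7, -52]
i32.const -5  → [7, -52, -5]
i32.add       → [7, -57]
i32.add       → [-50]
i32.const -4  → [-50, -4]
i32.const 9   → [-50, -4, 9]
i32.mul       → [-50, -36]
i32.const -5  → [-50, -36, -5]
i32.const 28  → [-50, -36, -5, 28]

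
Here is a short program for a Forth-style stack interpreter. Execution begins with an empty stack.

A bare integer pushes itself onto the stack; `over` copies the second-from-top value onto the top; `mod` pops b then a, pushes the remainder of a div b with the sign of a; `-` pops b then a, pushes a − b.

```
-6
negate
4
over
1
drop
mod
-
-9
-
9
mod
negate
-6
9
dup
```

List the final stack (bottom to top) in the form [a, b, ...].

[-2, -6, 9, 9]

-6     -> [-6]
negate -> [6]
4      -> [6, 4]
over   -> [6, 4, 6]
1      -> [6, 4, 6, 1]
drop   -> [6, 4, 6]
mod    -> [6, 4]
-      -> [2]
-9     -> [2, -9]
-      -> [11]
9      -> [11, 9]
mod    -> [2]
negate -> [-2]
-6     -> [-2, -6]
9      -> [-2, -6, 9]
dup    -> [-2, -6, 9, 9]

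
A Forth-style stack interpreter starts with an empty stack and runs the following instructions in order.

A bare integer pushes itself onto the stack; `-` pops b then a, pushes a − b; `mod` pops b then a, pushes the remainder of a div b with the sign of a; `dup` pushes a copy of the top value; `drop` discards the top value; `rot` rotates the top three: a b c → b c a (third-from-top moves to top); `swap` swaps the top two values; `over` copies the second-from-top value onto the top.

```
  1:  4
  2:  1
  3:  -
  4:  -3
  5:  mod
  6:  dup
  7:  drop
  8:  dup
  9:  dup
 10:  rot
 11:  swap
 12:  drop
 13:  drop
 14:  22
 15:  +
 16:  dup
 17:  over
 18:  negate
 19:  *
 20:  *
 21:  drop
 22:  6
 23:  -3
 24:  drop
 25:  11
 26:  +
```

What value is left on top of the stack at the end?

17

4      → 4
1      → 4 1
-      → 3
-3     → 3 -3
mod    → 0
dup    → 0 0
drop   → 0
dup    → 0 0
dup    → 0 0 0
rot    → 0 0 0
swap   → 0 0 0
drop   → 0 0
drop   → 0
22     → 0 22
+      → 22
dup    → 22 22
over   → 22 22 22
negate → 22 22 -22
*      → 22 -484
*      → -10648
drop   → (empty)
6      → 6
-3     → 6 -3
drop   → 6
11     → 6 11
+      → 17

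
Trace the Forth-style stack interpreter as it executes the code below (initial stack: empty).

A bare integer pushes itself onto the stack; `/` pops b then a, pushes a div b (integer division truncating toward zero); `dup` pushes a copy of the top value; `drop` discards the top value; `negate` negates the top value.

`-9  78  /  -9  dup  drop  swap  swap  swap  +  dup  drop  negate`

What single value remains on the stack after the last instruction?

9

-9      [-9]
78      [-9, 78]
/       [0]
-9      [0, -9]
dup     [0, -9, -9]
drop    [0, -9]
swap    [-9, 0]
swap    [0, -9]
swap    [-9, 0]
+       [-9]
dup     [-9, -9]
drop    [-9]
negate  [9]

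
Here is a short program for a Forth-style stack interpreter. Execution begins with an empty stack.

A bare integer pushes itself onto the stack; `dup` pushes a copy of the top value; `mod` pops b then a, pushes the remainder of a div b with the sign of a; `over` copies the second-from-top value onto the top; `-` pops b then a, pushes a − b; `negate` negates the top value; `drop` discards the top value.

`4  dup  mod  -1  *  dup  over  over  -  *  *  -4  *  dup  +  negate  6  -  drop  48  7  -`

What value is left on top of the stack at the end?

4      -> [4]
dup    -> [4, 4]
mod    -> [0]
-1     -> [0, -1]
*      -> [0]
dup    -> [0, 0]
over   -> [0, 0, 0]
over   -> [0, 0, 0, 0]
-      -> [0, 0, 0]
*      -> [0, 0]
*      -> [0]
-4     -> [0, -4]
*      -> [0]
dup    -> [0, 0]
+      -> [0]
negate -> [0]
6      -> [0, 6]
-      -> [-6]
drop   -> []
48     -> [48]
7      -> [48, 7]
-      -> [41]

41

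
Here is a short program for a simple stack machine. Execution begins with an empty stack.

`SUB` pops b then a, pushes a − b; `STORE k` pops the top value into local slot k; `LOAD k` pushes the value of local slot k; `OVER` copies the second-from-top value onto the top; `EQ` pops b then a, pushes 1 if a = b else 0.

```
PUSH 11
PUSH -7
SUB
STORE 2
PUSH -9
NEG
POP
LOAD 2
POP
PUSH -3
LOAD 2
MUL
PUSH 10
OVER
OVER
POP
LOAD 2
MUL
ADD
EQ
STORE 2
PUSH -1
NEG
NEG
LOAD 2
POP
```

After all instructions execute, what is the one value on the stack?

PUSH 11  [11]
PUSH -7  [11, -7]
SUB      [18]
STORE 2  []
PUSH -9  [-9]
NEG      [9]
POP      []
LOAD 2   [18]
POP      []
PUSH -3  [-3]
LOAD 2   [-3, 18]
MUL      [-54]
PUSH 10  [-54, 10]
OVER     [-54, 10, -54]
OVER     [-54, 10, -54, 10]
POP      [-54, 10, -54]
LOAD 2   [-54, 10, -54, 18]
MUL      [-54, 10, -972]
ADD      [-54, -962]
EQ       [0]
STORE 2  []
PUSH -1  [-1]
NEG      [1]
NEG      [-1]
LOAD 2   [-1, 0]
POP      [-1]

-1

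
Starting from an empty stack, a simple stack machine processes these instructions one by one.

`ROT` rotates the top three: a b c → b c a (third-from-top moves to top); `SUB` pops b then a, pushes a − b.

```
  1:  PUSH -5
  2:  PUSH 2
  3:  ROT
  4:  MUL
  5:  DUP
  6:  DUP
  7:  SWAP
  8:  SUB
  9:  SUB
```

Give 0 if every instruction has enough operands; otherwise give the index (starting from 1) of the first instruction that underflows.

PUSH -5 : [-5]
PUSH 2  : [-5, 2]
ROT  — needs 3 operands, stack has 2 → underflow

3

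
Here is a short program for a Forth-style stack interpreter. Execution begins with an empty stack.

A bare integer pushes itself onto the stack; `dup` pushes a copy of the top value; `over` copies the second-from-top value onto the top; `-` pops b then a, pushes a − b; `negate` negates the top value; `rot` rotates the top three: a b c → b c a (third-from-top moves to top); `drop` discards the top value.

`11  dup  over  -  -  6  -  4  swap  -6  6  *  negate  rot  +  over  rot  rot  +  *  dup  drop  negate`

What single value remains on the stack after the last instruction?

11     -> 11
dup    -> 11 11
over   -> 11 11 11
-      -> 11 0
-      -> 11
6      -> 11 6
-      -> 5
4      -> 5 4
swap   -> 4 5
-6     -> 4 5 -6
6      -> 4 5 -6 6
*      -> 4 5 -36
negate -> 4 5 36
rot    -> 5 36 4
+      -> 5 40
over   -> 5 40 5
rot    -> 40 5 5
rot    -> 5 5 40
+      -> 5 45
*      -> 225
dup    -> 225 225
drop   -> 225
negate -> -225

-225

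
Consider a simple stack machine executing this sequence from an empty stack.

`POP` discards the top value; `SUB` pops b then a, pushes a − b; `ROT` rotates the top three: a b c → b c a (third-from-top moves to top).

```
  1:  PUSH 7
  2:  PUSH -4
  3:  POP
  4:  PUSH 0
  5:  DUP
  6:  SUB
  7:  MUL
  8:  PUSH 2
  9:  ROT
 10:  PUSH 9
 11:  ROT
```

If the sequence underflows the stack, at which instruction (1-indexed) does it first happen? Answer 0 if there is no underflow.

9

PUSH 7  : [7]
PUSH -4 : [7, -4]
POP     : [7]
PUSH 0  : [7, 0]
DUP     : [7, 0, 0]
SUB     : [7, 0]
MUL     : [0]
PUSH 2  : [0, 2]
ROT  — needs 3 operands, stack has 2 → underflow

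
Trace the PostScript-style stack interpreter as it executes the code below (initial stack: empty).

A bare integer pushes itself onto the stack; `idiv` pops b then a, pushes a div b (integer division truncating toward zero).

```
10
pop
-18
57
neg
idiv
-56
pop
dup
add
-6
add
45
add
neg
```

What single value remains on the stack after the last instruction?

-39

10   -> [10]
pop  -> []
-18  -> [-18]
57   -> [-18, 57]
neg  -> [-18, -57]
idiv -> [0]
-56  -> [0, -56]
pop  -> [0]
dup  -> [0, 0]
add  -> [0]
-6   -> [0, -6]
add  -> [-6]
45   -> [-6, 45]
add  -> [39]
neg  -> [-39]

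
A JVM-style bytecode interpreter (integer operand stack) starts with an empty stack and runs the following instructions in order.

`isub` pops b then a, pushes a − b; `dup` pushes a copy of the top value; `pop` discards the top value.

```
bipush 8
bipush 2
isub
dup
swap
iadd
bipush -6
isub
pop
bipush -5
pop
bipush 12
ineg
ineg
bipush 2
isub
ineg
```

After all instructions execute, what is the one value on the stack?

bipush 8  -> 8
bipush 2  -> 8 2
isub      -> 6
dup       -> 6 6
swap      -> 6 6
iadd      -> 12
bipush -6 -> 12 -6
isub      -> 18
pop       -> (empty)
bipush -5 -> -5
pop       -> (empty)
bipush 12 -> 12
ineg      -> -12
ineg      -> 12
bipush 2  -> 12 2
isub      -> 10
ineg      -> -10

-10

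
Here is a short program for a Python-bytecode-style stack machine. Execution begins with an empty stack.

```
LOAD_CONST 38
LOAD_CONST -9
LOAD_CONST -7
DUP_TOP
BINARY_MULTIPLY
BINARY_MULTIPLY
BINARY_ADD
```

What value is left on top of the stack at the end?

-403

LOAD_CONST 38    38
LOAD_CONST -9    38 -9
LOAD_CONST -7    38 -9 -7
DUP_TOP          38 -9 -7 -7
BINARY_MULTIPLY  38 -9 49
BINARY_MULTIPLY  38 -441
BINARY_ADD       -403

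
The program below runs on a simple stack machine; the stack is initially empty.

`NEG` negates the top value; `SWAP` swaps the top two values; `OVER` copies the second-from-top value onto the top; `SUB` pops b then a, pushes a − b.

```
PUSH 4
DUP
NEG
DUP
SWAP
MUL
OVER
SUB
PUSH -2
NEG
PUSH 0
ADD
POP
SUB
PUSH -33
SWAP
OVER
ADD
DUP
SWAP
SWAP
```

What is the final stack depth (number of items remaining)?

3

PUSH 4   : 4
DUP      : 4 4
NEG      : 4 -4
DUP      : 4 -4 -4
SWAP     : 4 -4 -4
MUL      : 4 16
OVER     : 4 16 4
SUB      : 4 12
PUSH -2  : 4 12 -2
NEG      : 4 12 2
PUSH 0   : 4 12 2 0
ADD      : 4 12 2
POP      : 4 12
SUB      : -8
PUSH -33 : -8 -33
SWAP     : -33 -8
OVER     : -33 -8 -33
ADD      : -33 -41
DUP      : -33 -41 -41
SWAP     : -33 -41 -41
SWAP     : -33 -41 -41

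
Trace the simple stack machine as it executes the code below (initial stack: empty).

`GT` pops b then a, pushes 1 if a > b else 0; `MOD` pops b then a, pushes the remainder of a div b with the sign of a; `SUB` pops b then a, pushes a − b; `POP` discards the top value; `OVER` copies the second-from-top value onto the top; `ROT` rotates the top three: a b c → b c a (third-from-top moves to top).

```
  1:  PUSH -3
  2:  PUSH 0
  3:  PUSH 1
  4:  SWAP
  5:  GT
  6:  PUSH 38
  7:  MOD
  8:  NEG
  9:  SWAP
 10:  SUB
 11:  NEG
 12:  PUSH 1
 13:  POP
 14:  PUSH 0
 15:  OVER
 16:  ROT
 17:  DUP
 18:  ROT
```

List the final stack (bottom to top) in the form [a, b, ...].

PUSH -3 -> [-3]
PUSH 0  -> [-3, 0]
PUSH 1  -> [-3, 0, 1]
SWAP    -> [-3, 1, 0]
GT      -> [-3, 1]
PUSH 38 -> [-3, 1, 38]
MOD     -> [-3, 1]
NEG     -> [-3, -1]
SWAP    -> [-1, -3]
SUB     -> [2]
NEG     -> [-2]
PUSH 1  -> [-2, 1]
POP     -> [-2]
PUSH 0  -> [-2, 0]
OVER    -> [-2, 0, -2]
ROT     -> [0, -2, -2]
DUP     -> [0, -2, -2, -2]
ROT     -> [0, -2, -2, -2]

[0, -2, -2, -2]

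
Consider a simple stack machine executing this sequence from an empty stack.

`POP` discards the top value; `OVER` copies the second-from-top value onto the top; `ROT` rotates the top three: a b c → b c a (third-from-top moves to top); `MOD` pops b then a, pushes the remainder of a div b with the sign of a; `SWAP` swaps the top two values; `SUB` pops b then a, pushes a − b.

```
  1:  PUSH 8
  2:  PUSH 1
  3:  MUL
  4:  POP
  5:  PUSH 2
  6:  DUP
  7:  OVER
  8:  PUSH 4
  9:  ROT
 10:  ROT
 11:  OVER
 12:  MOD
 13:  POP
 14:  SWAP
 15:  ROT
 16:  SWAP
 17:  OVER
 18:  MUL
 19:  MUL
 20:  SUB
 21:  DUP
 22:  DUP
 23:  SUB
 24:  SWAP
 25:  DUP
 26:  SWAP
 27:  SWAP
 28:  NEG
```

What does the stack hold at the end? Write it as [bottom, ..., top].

[0, -14, 14]

PUSH 8 -> 8
PUSH 1 -> 8 1
MUL    -> 8
POP    -> (empty)
PUSH 2 -> 2
DUP    -> 2 2
OVER   -> 2 2 2
PUSH 4 -> 2 2 2 4
ROT    -> 2 2 4 2
ROT    -> 2 4 2 2
OVER   -> 2 4 2 2 2
MOD    -> 2 4 2 0
POP    -> 2 4 2
SWAP   -> 2 2 4
ROT    -> 2 4 2
SWAP   -> 2 2 4
OVER   -> 2 2 4 2
MUL    -> 2 2 8
MUL    -> 2 16
SUB    -> -14
DUP    -> -14 -14
DUP    -> -14 -14 -14
SUB    -> -14 0
SWAP   -> 0 -14
DUP    -> 0 -14 -14
SWAP   -> 0 -14 -14
SWAP   -> 0 -14 -14
NEG    -> 0 -14 14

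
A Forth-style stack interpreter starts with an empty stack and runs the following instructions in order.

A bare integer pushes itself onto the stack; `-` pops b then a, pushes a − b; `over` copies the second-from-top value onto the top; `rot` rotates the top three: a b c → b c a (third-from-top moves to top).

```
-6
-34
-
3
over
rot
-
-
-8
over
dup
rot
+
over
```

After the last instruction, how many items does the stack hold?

4

-6   : [-6]
-34  : [-6, -34]
-    : [28]
3    : [28, 3]
over : [28, 3, 28]
rot  : [3, 28, 28]
-    : [3, 0]
-    : [3]
-8   : [3, -8]
over : [3, -8, 3]
dup  : [3, -8, 3, 3]
rot  : [3, 3, 3, -8]
+    : [3, 3, -5]
over : [3, 3, -5, 3]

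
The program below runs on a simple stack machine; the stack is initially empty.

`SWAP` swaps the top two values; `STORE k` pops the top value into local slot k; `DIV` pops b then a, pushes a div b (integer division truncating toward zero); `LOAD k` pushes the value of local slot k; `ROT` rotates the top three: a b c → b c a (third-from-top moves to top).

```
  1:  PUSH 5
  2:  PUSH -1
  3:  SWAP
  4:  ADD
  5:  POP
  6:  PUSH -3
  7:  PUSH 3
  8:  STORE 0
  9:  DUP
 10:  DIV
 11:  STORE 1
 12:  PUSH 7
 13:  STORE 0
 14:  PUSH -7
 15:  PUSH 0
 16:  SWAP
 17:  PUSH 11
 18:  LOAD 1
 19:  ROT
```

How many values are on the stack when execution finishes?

PUSH 5   [5]
PUSH -1  [5, -1]
SWAP     [-1, 5]
ADD      [4]
POP      []
PUSH -3  [-3]
PUSH 3   [-3, 3]
STORE 0  [-3]
DUP      [-3, -3]
DIV      [1]
STORE 1  []
PUSH 7   [7]
STORE 0  []
PUSH -7  [-7]
PUSH 0   [-7, 0]
SWAP     [0, -7]
PUSH 11  [0, -7, 11]
LOAD 1   [0, -7, 11, 1]
ROT      [0, 11, 1, -7]

4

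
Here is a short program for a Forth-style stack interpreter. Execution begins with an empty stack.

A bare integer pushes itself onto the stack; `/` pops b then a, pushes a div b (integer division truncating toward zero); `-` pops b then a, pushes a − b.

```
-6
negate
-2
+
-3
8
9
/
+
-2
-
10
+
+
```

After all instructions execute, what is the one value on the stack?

-6      [-6]
negate  [6]
-2      [6, -2]
+       [4]
-3      [4, -3]
8       [4, -3, 8]
9       [4, -3, 8, 9]
/       [4, -3, 0]
+       [4, -3]
-2      [4, -3, -2]
-       [4, -1]
10      [4, -1, 10]
+       [4, 9]
+       [13]

13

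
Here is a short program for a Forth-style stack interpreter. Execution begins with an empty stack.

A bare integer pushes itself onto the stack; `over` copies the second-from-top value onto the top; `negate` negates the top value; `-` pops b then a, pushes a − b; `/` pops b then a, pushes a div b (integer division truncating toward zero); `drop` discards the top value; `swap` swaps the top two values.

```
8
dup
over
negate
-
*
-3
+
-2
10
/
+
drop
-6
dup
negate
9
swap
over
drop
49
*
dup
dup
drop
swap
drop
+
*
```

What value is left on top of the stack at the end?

-1818

8      -> [8]
dup    -> [8, 8]
over   -> [8, 8, 8]
negate -> [8, 8, -8]
-      -> [8, 16]
*      -> [128]
-3     -> [128, -3]
+      -> [125]
-2     -> [125, -2]
10     -> [125, -2, 10]
/      -> [125, 0]
+      -> [125]
drop   -> []
-6     -> [-6]
dup    -> [-6, -6]
negate -> [-6, 6]
9      -> [-6, 6, 9]
swap   -> [-6, 9, 6]
over   -> [-6, 9, 6, 9]
drop   -> [-6, 9, 6]
49     -> [-6, 9, 6, 49]
*      -> [-6, 9, 294]
dup    -> [-6, 9, 294, 294]
dup    -> [-6, 9, 294, 294, 294]
drop   -> [-6, 9, 294, 294]
swap   -> [-6, 9, 294, 294]
drop   -> [-6, 9, 294]
+      -> [-6, 303]
*      -> [-1818]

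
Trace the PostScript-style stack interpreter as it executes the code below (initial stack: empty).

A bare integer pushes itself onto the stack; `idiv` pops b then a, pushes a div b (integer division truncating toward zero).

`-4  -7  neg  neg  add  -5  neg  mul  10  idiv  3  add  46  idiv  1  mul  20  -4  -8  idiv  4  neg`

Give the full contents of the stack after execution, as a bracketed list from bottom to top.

-4   : [-4]
-7   : [-4, -7]
neg  : [-4, 7]
neg  : [-4, -7]
add  : [-11]
-5   : [-11, -5]
neg  : [-11, 5]
mul  : [-55]
10   : [-55, 10]
idiv : [-5]
3    : [-5, 3]
add  : [-2]
46   : [-2, 46]
idiv : [0]
1    : [0, 1]
mul  : [0]
20   : [0, 20]
-4   : [0, 20, -4]
-8   : [0, 20, -4, -8]
idiv : [0, 20, 0]
4    : [0, 20, 0, 4]
neg  : [0, 20, 0, -4]

[0, 20, 0, -4]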